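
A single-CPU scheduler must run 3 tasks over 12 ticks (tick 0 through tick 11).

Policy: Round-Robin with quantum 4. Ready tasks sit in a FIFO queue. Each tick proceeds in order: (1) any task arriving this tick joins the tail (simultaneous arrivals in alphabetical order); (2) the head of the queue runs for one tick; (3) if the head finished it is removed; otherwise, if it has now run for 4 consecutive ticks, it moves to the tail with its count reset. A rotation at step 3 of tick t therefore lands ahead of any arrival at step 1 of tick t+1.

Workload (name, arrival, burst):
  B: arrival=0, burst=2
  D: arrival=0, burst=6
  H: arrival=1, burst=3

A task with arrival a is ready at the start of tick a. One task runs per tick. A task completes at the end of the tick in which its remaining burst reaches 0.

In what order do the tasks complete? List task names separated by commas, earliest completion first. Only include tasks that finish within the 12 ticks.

t=0: queue=[B,D] q_used=0 → run B
t=1: queue=[B,D,H] q_used=1 → run B
t=2: queue=[D,H] q_used=0 → run D
t=3: queue=[D,H] q_used=1 → run D
t=4: queue=[D,H] q_used=2 → run D
t=5: queue=[D,H] q_used=3 → run D
t=6: queue=[H,D] q_used=0 → run H
t=7: queue=[H,D] q_used=1 → run H
t=8: queue=[H,D] q_used=2 → run H
t=9: queue=[D] q_used=0 → run D
t=10: queue=[D] q_used=1 → run D
t=11: (idle)

completion order = B, H, D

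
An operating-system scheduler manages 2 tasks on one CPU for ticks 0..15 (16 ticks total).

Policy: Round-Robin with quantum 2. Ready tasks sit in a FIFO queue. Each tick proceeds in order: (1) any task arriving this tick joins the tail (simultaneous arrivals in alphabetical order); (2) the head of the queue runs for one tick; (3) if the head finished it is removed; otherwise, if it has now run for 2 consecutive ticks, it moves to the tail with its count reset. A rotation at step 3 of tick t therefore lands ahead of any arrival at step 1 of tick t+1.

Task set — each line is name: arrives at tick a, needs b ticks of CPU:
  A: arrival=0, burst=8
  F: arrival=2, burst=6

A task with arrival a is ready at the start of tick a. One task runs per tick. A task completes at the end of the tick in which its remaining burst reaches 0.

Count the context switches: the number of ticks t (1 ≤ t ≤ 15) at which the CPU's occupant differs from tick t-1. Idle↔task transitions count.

context switches = 6

t=0: queue=[A] q_used=0 → run A
t=1: queue=[A] q_used=1 → run A
t=2: queue=[A,F] q_used=0 → run A
t=3: queue=[A,F] q_used=1 → run A
t=4: queue=[F,A] q_used=0 → run F
t=5: queue=[F,A] q_used=1 → run F
t=6: queue=[A,F] q_used=0 → run A
t=7: queue=[A,F] q_used=1 → run A
t=8: queue=[F,A] q_used=0 → run F
t=9: queue=[F,A] q_used=1 → run F
t=10: queue=[A,F] q_used=0 → run A
t=11: queue=[A,F] q_used=1 → run A
t=12: queue=[F] q_used=0 → run F
t=13: queue=[F] q_used=1 → run F
t=14: (idle)
t=15: (idle)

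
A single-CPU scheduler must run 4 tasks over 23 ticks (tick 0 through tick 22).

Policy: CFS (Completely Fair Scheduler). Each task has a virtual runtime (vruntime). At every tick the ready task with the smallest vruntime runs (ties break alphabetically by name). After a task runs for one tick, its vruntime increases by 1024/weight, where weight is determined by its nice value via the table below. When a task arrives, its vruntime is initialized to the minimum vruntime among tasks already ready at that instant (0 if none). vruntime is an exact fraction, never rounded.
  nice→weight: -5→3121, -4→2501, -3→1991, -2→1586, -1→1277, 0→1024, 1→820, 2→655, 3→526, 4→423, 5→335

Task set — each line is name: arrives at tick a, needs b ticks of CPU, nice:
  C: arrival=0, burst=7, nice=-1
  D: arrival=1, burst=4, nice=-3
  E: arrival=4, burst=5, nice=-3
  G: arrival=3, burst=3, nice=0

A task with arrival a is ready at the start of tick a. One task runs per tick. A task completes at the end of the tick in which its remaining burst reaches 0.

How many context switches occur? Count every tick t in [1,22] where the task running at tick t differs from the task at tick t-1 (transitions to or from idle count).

t=0: vr[C=0] → run C
t=1: vr[C=1024/1277 D=1024/1277] → run C
t=2: vr[C=2048/1277 D=1024/1277] → run D
t=3: vr[C=2048/1277 D=3346432/2542507 G=3346432/2542507] → run D
t=4: vr[C=2048/1277 D=4654080/2542507 E=3346432/2542507 G=3346432/2542507] → run E
t=5: vr[C=2048/1277 D=4654080/2542507 E=4654080/2542507 G=3346432/2542507] → run G
t=6: vr[C=2048/1277 D=4654080/2542507 E=4654080/2542507 G=5888939/2542507] → run C
t=7: vr[C=3072/1277 D=4654080/2542507 E=4654080/2542507 G=5888939/2542507] → run D
t=8: vr[C=3072/1277 D=5961728/2542507 E=4654080/2542507 G=5888939/2542507] → run E
t=9: vr[C=3072/1277 D=5961728/2542507 E=5961728/2542507 G=5888939/2542507] → run G
t=10: vr[C=3072/1277 D=5961728/2542507 E=5961728/2542507 G=8431446/2542507] → run D
t=11: vr[C=3072/1277 E=5961728/2542507 G=8431446/2542507] → run E
t=12: vr[C=3072/1277 E=7269376/2542507 G=8431446/2542507] → run C
t=13: vr[C=4096/1277 E=7269376/2542507 G=8431446/2542507] → run E
t=14: vr[C=4096/1277 E=8577024/2542507 G=8431446/2542507] → run C
t=15: vr[C=5120/1277 E=8577024/2542507 G=8431446/2542507] → run G
t=16: vr[C=5120/1277 E=8577024/2542507] → run E
t=17: vr[C=5120/1277] → run C
t=18: vr[C=6144/1277] → run C
t=19: (idle)
t=20: (idle)
t=21: (idle)
t=22: (idle)

context switches = 16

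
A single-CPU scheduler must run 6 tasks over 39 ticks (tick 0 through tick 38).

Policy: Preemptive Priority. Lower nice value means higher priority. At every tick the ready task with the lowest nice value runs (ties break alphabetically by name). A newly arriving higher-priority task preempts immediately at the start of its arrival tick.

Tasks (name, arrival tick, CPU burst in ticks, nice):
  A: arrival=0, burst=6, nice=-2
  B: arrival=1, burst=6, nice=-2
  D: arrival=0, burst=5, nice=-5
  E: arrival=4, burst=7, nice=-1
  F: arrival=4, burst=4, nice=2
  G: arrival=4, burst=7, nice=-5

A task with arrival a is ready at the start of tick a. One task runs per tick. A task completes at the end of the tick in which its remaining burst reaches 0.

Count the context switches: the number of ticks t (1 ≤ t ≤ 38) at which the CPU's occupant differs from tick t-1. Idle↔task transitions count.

context switches = 6

t=0: ready={A,D} → run D
t=1: ready={A,B,D} → run D
t=2: ready={A,B,D} → run D
t=3: ready={A,B,D} → run D
t=4: ready={A,B,D,E,F,G} → run D
t=5: ready={A,B,E,F,G} → run G
t=6: ready={A,B,E,F,G} → run G
t=7: ready={A,B,E,F,G} → run G
t=8: ready={A,B,E,F,G} → run G
t=9: ready={A,B,E,F,G} → run G
t=10: ready={A,B,E,F,G} → run G
t=11: ready={A,B,E,F,G} → run G
t=12: ready={A,B,E,F} → run A
t=13: ready={A,B,E,F} → run A
t=14: ready={A,B,E,F} → run A
t=15: ready={A,B,E,F} → run A
t=16: ready={A,B,E,F} → run A
t=17: ready={A,B,E,F} → run A
t=18: ready={B,E,F} → run B
t=19: ready={B,E,F} → run B
t=20: ready={B,E,F} → run B
t=21: ready={B,E,F} → run B
t=22: ready={B,E,F} → run B
t=23: ready={B,E,F} → run B
t=24: ready={E,F} → run E
t=25: ready={E,F} → run E
t=26: ready={E,F} → run E
t=27: ready={E,F} → run E
t=28: ready={E,F} → run E
t=29: ready={E,F} → run E
t=30: ready={E,F} → run E
t=31: ready={F} → run F
t=32: ready={F} → run F
t=33: ready={F} → run F
t=34: ready={F} → run F
t=35: (idle)
t=36: (idle)
t=37: (idle)
t=38: (idle)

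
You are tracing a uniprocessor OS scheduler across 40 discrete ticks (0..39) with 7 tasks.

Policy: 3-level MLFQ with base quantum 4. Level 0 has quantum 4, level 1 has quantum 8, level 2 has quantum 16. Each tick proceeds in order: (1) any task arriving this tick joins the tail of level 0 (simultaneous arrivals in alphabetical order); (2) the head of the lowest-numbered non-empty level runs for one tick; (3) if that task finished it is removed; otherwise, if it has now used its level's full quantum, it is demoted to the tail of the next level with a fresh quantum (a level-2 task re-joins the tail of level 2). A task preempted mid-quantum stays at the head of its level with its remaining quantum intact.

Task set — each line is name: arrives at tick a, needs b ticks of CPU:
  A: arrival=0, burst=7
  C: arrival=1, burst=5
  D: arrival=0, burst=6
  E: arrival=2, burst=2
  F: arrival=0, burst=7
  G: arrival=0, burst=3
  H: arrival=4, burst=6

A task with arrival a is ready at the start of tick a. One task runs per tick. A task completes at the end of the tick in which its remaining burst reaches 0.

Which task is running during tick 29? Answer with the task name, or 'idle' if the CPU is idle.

t=0: L0/L1/L2 = ADFG/-/- → run A
t=1: L0/L1/L2 = ADFGC/-/- → run A
t=2: L0/L1/L2 = ADFGCE/-/- → run A
t=3: L0/L1/L2 = ADFGCE/-/- → run A
t=4: L0/L1/L2 = DFGCEH/A/- → run D
t=5: L0/L1/L2 = DFGCEH/A/- → run D
t=6: L0/L1/L2 = DFGCEH/A/- → run D
t=7: L0/L1/L2 = DFGCEH/A/- → run D
t=8: L0/L1/L2 = FGCEH/AD/- → run F
t=9: L0/L1/L2 = FGCEH/AD/- → run F
t=10: L0/L1/L2 = FGCEH/AD/- → run F
t=11: L0/L1/L2 = FGCEH/AD/- → run F
t=12: L0/L1/L2 = GCEH/ADF/- → run G
t=13: L0/L1/L2 = GCEH/ADF/- → run G
t=14: L0/L1/L2 = GCEH/ADF/- → run G
t=15: L0/L1/L2 = CEH/ADF/- → run C
t=16: L0/L1/L2 = CEH/ADF/- → run C
t=17: L0/L1/L2 = CEH/ADF/- → run C
t=18: L0/L1/L2 = CEH/ADF/- → run C
t=19: L0/L1/L2 = EH/ADFC/- → run E
t=20: L0/L1/L2 = EH/ADFC/- → run E
t=21: L0/L1/L2 = H/ADFC/- → run H
t=22: L0/L1/L2 = H/ADFC/- → run H
t=23: L0/L1/L2 = H/ADFC/- → run H
t=24: L0/L1/L2 = H/ADFC/- → run H
t=25: L0/L1/L2 = -/ADFCH/- → run A
t=26: L0/L1/L2 = -/ADFCH/- → run A
t=27: L0/L1/L2 = -/ADFCH/- → run A
t=28: L0/L1/L2 = -/DFCH/- → run D
t=29: L0/L1/L2 = -/DFCH/- → run D
t=30: L0/L1/L2 = -/FCH/- → run F
t=31: L0/L1/L2 = -/FCH/- → run F
t=32: L0/L1/L2 = -/FCH/- → run F
t=33: L0/L1/L2 = -/CH/- → run C
t=34: L0/L1/L2 = -/H/- → run H
t=35: L0/L1/L2 = -/H/- → run H
t=36: (idle)
t=37: (idle)
t=38: (idle)
t=39: (idle)

running at tick 29 = D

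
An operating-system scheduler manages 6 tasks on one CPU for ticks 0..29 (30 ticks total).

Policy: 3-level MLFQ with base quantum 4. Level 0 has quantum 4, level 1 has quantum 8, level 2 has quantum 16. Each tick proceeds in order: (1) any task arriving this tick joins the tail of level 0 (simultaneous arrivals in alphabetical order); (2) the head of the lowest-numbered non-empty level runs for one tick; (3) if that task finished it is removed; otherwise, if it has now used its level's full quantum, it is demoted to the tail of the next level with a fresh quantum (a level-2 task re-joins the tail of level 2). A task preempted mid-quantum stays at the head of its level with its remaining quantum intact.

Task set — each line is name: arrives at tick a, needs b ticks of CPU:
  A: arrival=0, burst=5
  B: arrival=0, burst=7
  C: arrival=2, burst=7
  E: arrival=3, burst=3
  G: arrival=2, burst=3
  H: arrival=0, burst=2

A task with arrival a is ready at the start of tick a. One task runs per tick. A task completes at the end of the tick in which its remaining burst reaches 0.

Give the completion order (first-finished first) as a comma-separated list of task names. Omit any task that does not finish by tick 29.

completion order = H, G, E, A, B, C

t=0: L0/L1/L2 = ABH/-/- → run A
t=1: L0/L1/L2 = ABH/-/- → run A
t=2: L0/L1/L2 = ABHCG/-/- → run A
t=3: L0/L1/L2 = ABHCGE/-/- → run A
t=4: L0/L1/L2 = BHCGE/A/- → run B
t=5: L0/L1/L2 = BHCGE/A/- → run B
t=6: L0/L1/L2 = BHCGE/A/- → run B
t=7: L0/L1/L2 = BHCGE/A/- → run B
t=8: L0/L1/L2 = HCGE/AB/- → run H
t=9: L0/L1/L2 = HCGE/AB/- → run H
t=10: L0/L1/L2 = CGE/AB/- → run C
t=11: L0/L1/L2 = CGE/AB/- → run C
t=12: L0/L1/L2 = CGE/AB/- → run C
t=13: L0/L1/L2 = CGE/AB/- → run C
t=14: L0/L1/L2 = GE/ABC/- → run G
t=15: L0/L1/L2 = GE/ABC/- → run G
t=16: L0/L1/L2 = GE/ABC/- → run G
t=17: L0/L1/L2 = E/ABC/- → run E
t=18: L0/L1/L2 = E/ABC/- → run E
t=19: L0/L1/L2 = E/ABC/- → run E
t=20: L0/L1/L2 = -/ABC/- → run A
t=21: L0/L1/L2 = -/BC/- → run B
t=22: L0/L1/L2 = -/BC/- → run B
t=23: L0/L1/L2 = -/BC/- → run B
t=24: L0/L1/L2 = -/C/- → run C
t=25: L0/L1/L2 = -/C/- → run C
t=26: L0/L1/L2 = -/C/- → run C
t=27: (idle)
t=28: (idle)
t=29: (idle)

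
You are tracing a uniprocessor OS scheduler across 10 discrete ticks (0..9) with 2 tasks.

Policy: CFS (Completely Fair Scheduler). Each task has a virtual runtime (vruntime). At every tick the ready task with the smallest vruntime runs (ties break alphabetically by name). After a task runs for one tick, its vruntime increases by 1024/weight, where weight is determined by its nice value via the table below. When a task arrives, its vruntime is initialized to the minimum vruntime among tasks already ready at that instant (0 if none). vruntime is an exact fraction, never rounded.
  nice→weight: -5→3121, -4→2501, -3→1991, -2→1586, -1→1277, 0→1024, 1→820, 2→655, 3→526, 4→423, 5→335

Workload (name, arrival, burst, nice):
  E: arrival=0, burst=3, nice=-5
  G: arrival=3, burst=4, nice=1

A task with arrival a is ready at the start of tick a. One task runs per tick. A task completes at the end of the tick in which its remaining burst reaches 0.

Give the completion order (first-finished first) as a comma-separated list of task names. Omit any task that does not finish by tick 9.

completion order = E, G

t=0: vr[E=0] → run E
t=1: vr[E=1024/3121] → run E
t=2: vr[E=2048/3121] → run E
t=3: vr[G=0] → run G
t=4: vr[G=256/205] → run G
t=5: vr[G=512/205] → run G
t=6: vr[G=768/205] → run G
t=7: (idle)
t=8: (idle)
t=9: (idle)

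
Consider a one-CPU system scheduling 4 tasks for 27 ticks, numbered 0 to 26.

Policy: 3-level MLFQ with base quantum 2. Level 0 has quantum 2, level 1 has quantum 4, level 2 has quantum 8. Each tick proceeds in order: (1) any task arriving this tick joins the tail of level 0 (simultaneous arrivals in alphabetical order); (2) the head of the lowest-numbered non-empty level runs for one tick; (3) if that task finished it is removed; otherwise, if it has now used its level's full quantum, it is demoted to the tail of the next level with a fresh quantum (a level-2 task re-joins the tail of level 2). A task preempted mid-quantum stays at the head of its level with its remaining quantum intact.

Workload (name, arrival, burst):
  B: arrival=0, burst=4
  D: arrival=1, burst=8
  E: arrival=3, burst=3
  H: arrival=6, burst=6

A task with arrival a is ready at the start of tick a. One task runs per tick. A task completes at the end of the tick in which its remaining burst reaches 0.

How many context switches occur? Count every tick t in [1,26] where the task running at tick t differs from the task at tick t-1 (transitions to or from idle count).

context switches = 9

t=0: L0/L1/L2 = B/-/- → run B
t=1: L0/L1/L2 = BD/-/- → run B
t=2: L0/L1/L2 = D/B/- → run D
t=3: L0/L1/L2 = DE/B/- → run D
t=4: L0/L1/L2 = E/BD/- → run E
t=5: L0/L1/L2 = E/BD/- → run E
t=6: L0/L1/L2 = H/BDE/- → run H
t=7: L0/L1/L2 = H/BDE/- → run H
t=8: L0/L1/L2 = -/BDEH/- → run B
t=9: L0/L1/L2 = -/BDEH/- → run B
t=10: L0/L1/L2 = -/DEH/- → run D
t=11: L0/L1/L2 = -/DEH/- → run D
t=12: L0/L1/L2 = -/DEH/- → run D
t=13: L0/L1/L2 = -/DEH/- → run D
t=14: L0/L1/L2 = -/EH/D → run E
t=15: L0/L1/L2 = -/H/D → run H
t=16: L0/L1/L2 = -/H/D → run H
t=17: L0/L1/L2 = -/H/D → run H
t=18: L0/L1/L2 = -/H/D → run H
t=19: L0/L1/L2 = -/-/D → run D
t=20: L0/L1/L2 = -/-/D → run D
t=21: (idle)
t=22: (idle)
t=23: (idle)
t=24: (idle)
t=25: (idle)
t=26: (idle)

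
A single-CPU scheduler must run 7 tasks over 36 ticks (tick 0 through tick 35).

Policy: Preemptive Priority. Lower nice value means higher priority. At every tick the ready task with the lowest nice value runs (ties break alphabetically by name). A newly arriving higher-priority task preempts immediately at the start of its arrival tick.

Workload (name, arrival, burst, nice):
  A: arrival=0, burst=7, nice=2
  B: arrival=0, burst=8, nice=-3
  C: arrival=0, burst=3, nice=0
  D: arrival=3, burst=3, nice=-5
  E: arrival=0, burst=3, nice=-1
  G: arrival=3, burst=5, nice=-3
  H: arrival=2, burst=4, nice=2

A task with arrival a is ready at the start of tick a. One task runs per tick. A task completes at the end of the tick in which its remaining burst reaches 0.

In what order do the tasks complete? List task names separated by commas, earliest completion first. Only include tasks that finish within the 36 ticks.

t=0: ready={A,B,C,E} → run B
t=1: ready={A,B,C,E} → run B
t=2: ready={A,B,C,E,H} → run B
t=3: ready={A,B,C,D,E,G,H} → run D
t=4: ready={A,B,C,D,E,G,H} → run D
t=5: ready={A,B,C,D,E,G,H} → run D
t=6: ready={A,B,C,E,G,H} → run B
t=7: ready={A,B,C,E,G,H} → run B
t=8: ready={A,B,C,E,G,H} → run B
t=9: ready={A,B,C,E,G,H} → run B
t=10: ready={A,B,C,E,G,H} → run B
t=11: ready={A,C,E,G,H} → run G
t=12: ready={A,C,E,G,H} → run G
t=13: ready={A,C,E,G,H} → run G
t=14: ready={A,C,E,G,H} → run G
t=15: ready={A,C,E,G,H} → run G
t=16: ready={A,C,E,H} → run E
t=17: ready={A,C,E,H} → run E
t=18: ready={A,C,E,H} → run E
t=19: ready={A,C,H} → run C
t=20: ready={A,C,H} → run C
t=21: ready={A,C,H} → run C
t=22: ready={A,H} → run A
t=23: ready={A,H} → run A
t=24: ready={A,H} → run A
t=25: ready={A,H} → run A
t=26: ready={A,H} → run A
t=27: ready={A,H} → run A
t=28: ready={A,H} → run A
t=29: ready={H} → run H
t=30: ready={H} → run H
t=31: ready={H} → run H
t=32: ready={H} → run H
t=33: (idle)
t=34: (idle)
t=35: (idle)

completion order = D, B, G, E, C, A, H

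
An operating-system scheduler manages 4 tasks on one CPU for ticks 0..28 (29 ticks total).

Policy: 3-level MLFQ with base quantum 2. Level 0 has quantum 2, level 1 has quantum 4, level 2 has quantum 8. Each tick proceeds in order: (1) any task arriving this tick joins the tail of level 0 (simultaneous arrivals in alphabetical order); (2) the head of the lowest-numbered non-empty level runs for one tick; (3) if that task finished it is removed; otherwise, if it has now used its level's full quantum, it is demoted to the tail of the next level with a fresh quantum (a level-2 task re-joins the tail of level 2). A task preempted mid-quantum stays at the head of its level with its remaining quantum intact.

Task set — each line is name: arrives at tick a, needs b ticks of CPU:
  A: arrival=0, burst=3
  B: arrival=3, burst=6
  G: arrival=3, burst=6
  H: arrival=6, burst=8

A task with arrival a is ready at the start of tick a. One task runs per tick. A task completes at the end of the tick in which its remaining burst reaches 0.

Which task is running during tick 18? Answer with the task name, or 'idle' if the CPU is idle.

t=0: L0/L1/L2 = A/-/- → run A
t=1: L0/L1/L2 = A/-/- → run A
t=2: L0/L1/L2 = -/A/- → run A
t=3: L0/L1/L2 = BG/-/- → run B
t=4: L0/L1/L2 = BG/-/- → run B
t=5: L0/L1/L2 = G/B/- → run G
t=6: L0/L1/L2 = GH/B/- → run G
t=7: L0/L1/L2 = H/BG/- → run H
t=8: L0/L1/L2 = H/BG/- → run H
t=9: L0/L1/L2 = -/BGH/- → run B
t=10: L0/L1/L2 = -/BGH/- → run B
t=11: L0/L1/L2 = -/BGH/- → run B
t=12: L0/L1/L2 = -/BGH/- → run B
t=13: L0/L1/L2 = -/GH/- → run G
t=14: L0/L1/L2 = -/GH/- → run G
t=15: L0/L1/L2 = -/GH/- → run G
t=16: L0/L1/L2 = -/GH/- → run G
t=17: L0/L1/L2 = -/H/- → run H
t=18: L0/L1/L2 = -/H/- → run H
t=19: L0/L1/L2 = -/H/- → run H
t=20: L0/L1/L2 = -/H/- → run H
t=21: L0/L1/L2 = -/-/H → run H
t=22: L0/L1/L2 = -/-/H → run H
t=23: (idle)
t=24: (idle)
t=25: (idle)
t=26: (idle)
t=27: (idle)
t=28: (idle)

running at tick 18 = H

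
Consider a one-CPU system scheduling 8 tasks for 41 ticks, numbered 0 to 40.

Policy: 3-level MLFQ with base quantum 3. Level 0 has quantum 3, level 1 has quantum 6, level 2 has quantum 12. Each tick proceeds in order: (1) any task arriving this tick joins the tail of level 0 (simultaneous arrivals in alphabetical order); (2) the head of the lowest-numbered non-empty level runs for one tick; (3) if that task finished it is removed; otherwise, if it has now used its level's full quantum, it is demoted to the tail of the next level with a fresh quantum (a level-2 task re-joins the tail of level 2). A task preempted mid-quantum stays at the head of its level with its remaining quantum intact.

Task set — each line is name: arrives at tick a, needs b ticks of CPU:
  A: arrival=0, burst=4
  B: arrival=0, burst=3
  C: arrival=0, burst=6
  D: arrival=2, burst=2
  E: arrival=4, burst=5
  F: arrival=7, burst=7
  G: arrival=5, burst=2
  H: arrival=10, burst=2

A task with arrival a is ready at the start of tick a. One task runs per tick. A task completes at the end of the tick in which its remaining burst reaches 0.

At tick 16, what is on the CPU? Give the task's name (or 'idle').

t=0: L0/L1/L2 = ABC/-/- → run A
t=1: L0/L1/L2 = ABC/-/- → run A
t=2: L0/L1/L2 = ABCD/-/- → run A
t=3: L0/L1/L2 = BCD/A/- → run B
t=4: L0/L1/L2 = BCDE/A/- → run B
t=5: L0/L1/L2 = BCDEG/A/- → run B
t=6: L0/L1/L2 = CDEG/A/- → run C
t=7: L0/L1/L2 = CDEGF/A/- → run C
t=8: L0/L1/L2 = CDEGF/A/- → run C
t=9: L0/L1/L2 = DEGF/AC/- → run D
t=10: L0/L1/L2 = DEGFH/AC/- → run D
t=11: L0/L1/L2 = EGFH/AC/- → run E
t=12: L0/L1/L2 = EGFH/AC/- → run E
t=13: L0/L1/L2 = EGFH/AC/- → run E
t=14: L0/L1/L2 = GFH/ACE/- → run G
t=15: L0/L1/L2 = GFH/ACE/- → run G
t=16: L0/L1/L2 = FH/ACE/- → run F
t=17: L0/L1/L2 = FH/ACE/- → run F
t=18: L0/L1/L2 = FH/ACE/- → run F
t=19: L0/L1/L2 = H/ACEF/- → run H
t=20: L0/L1/L2 = H/ACEF/- → run H
t=21: L0/L1/L2 = -/ACEF/- → run A
t=22: L0/L1/L2 = -/CEF/- → run C
t=23: L0/L1/L2 = -/CEF/- → run C
t=24: L0/L1/L2 = -/CEF/- → run C
t=25: L0/L1/L2 = -/EF/- → run E
t=26: L0/L1/L2 = -/EF/- → run E
t=27: L0/L1/L2 = -/F/- → run F
t=28: L0/L1/L2 = -/F/- → run F
t=29: L0/L1/L2 = -/F/- → run F
t=30: L0/L1/L2 = -/F/- → run F
t=31: (idle)
t=32: (idle)
t=33: (idle)
t=34: (idle)
t=35: (idle)
t=36: (idle)
t=37: (idle)
t=38: (idle)
t=39: (idle)
t=40: (idle)

running at tick 16 = F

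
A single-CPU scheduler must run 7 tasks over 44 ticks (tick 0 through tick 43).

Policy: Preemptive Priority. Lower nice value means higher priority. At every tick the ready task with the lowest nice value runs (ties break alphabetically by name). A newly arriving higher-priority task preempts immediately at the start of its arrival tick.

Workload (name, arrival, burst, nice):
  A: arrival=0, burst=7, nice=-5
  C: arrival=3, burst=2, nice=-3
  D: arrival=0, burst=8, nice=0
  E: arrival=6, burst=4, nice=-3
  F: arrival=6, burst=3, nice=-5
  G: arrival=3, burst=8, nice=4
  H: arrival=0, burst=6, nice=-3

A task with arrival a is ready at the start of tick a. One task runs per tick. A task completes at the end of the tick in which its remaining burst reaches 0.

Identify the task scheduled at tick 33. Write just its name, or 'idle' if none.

running at tick 33 = G

t=0: ready={A,D,H} → run A
t=1: ready={A,D,H} → run A
t=2: ready={A,D,H} → run A
t=3: ready={A,C,D,G,H} → run A
t=4: ready={A,C,D,G,H} → run A
t=5: ready={A,C,D,G,H} → run A
t=6: ready={A,C,D,E,F,G,H} → run A
t=7: ready={C,D,E,F,G,H} → run F
t=8: ready={C,D,E,F,G,H} → run F
t=9: ready={C,D,E,F,G,H} → run F
t=10: ready={C,D,E,G,H} → run C
t=11: ready={C,D,E,G,H} → run C
t=12: ready={D,E,G,H} → run E
t=13: ready={D,E,G,H} → run E
t=14: ready={D,E,G,H} → run E
t=15: ready={D,E,G,H} → run E
t=16: ready={D,G,H} → run H
t=17: ready={D,G,H} → run H
t=18: ready={D,G,H} → run H
t=19: ready={D,G,H} → run H
t=20: ready={D,G,H} → run H
t=21: ready={D,G,H} → run H
t=22: ready={D,G} → run D
t=23: ready={D,G} → run D
t=24: ready={D,G} → run D
t=25: ready={D,G} → run D
t=26: ready={D,G} → run D
t=27: ready={D,G} → run D
t=28: ready={D,G} → run D
t=29: ready={D,G} → run D
t=30: ready={G} → run G
t=31: ready={G} → run G
t=32: ready={G} → run G
t=33: ready={G} → run G
t=34: ready={G} → run G
t=35: ready={G} → run G
t=36: ready={G} → run G
t=37: ready={G} → run G
t=38: (idle)
t=39: (idle)
t=40: (idle)
t=41: (idle)
t=42: (idle)
t=43: (idle)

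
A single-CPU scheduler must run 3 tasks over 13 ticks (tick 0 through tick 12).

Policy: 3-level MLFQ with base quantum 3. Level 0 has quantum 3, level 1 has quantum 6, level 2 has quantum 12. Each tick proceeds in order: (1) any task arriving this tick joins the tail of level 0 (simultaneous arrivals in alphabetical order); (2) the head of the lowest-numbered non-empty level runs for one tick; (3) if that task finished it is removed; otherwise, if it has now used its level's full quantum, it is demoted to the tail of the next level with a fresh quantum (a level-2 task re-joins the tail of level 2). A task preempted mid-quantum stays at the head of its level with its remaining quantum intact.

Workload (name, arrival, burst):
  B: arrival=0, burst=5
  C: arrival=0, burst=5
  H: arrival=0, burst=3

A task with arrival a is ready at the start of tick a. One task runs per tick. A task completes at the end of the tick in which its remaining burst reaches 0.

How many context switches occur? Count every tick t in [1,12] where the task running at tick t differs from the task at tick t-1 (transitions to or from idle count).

context switches = 4

t=0: L0/L1/L2 = BCH/-/- → run B
t=1: L0/L1/L2 = BCH/-/- → run B
t=2: L0/L1/L2 = BCH/-/- → run B
t=3: L0/L1/L2 = CH/B/- → run C
t=4: L0/L1/L2 = CH/B/- → run C
t=5: L0/L1/L2 = CH/B/- → run C
t=6: L0/L1/L2 = H/BC/- → run H
t=7: L0/L1/L2 = H/BC/- → run H
t=8: L0/L1/L2 = H/BC/- → run H
t=9: L0/L1/L2 = -/BC/- → run B
t=10: L0/L1/L2 = -/BC/- → run B
t=11: L0/L1/L2 = -/C/- → run C
t=12: L0/L1/L2 = -/C/- → run C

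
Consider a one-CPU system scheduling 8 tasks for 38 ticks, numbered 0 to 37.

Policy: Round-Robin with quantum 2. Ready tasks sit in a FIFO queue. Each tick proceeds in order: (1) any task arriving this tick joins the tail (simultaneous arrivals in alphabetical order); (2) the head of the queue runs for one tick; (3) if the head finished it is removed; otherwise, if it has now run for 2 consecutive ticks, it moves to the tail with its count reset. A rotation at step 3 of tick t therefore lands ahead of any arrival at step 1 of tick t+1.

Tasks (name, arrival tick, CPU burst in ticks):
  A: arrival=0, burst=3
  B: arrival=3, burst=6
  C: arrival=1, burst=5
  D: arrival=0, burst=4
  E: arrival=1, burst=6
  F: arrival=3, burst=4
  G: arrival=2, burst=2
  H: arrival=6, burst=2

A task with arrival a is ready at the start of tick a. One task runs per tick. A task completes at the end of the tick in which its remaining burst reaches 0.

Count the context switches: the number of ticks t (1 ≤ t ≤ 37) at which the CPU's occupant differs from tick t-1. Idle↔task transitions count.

context switches = 17

t=0: queue=[A,D] q_used=0 → run A
t=1: queue=[A,D,C,E] q_used=1 → run A
t=2: queue=[D,C,E,A,G] q_used=0 → run D
t=3: queue=[D,C,E,A,G,B,F] q_used=1 → run D
t=4: queue=[C,E,A,G,B,F,D] q_used=0 → run C
t=5: queue=[C,E,A,G,B,F,D] q_used=1 → run C
t=6: queue=[E,A,G,B,F,D,C,H] q_used=0 → run E
t=7: queue=[E,A,G,B,F,D,C,H] q_used=1 → run E
t=8: queue=[A,G,B,F,D,C,H,E] q_used=0 → run A
t=9: queue=[G,B,F,D,C,H,E] q_used=0 → run G
t=10: queue=[G,B,F,D,C,H,E] q_used=1 → run G
t=11: queue=[B,F,D,C,H,E] q_used=0 → run B
t=12: queue=[B,F,D,C,H,E] q_used=1 → run B
t=13: queue=[F,D,C,H,E,B] q_used=0 → run F
t=14: queue=[F,D,C,H,E,B] q_used=1 → run F
t=15: queue=[D,C,H,E,B,F] q_used=0 → run D
t=16: queue=[D,C,H,E,B,F] q_used=1 → run D
t=17: queue=[C,H,E,B,F] q_used=0 → run C
t=18: queue=[C,H,E,B,F] q_used=1 → run C
t=19: queue=[H,E,B,F,C] q_used=0 → run H
t=20: queue=[H,E,B,F,C] q_used=1 → run H
t=21: queue=[E,B,F,C] q_used=0 → run E
t=22: queue=[E,B,F,C] q_used=1 → run E
t=23: queue=[B,F,C,E] q_used=0 → run B
t=24: queue=[B,F,C,E] q_used=1 → run B
t=25: queue=[F,C,E,B] q_used=0 → run F
t=26: queue=[F,C,E,B] q_used=1 → run F
t=27: queue=[C,E,B] q_used=0 → run C
t=28: queue=[E,B] q_used=0 → run E
t=29: queue=[E,B] q_used=1 → run E
t=30: queue=[B] q_used=0 → run B
t=31: queue=[B] q_used=1 → run B
t=32: (idle)
t=33: (idle)
t=34: (idle)
t=35: (idle)
t=36: (idle)
t=37: (idle)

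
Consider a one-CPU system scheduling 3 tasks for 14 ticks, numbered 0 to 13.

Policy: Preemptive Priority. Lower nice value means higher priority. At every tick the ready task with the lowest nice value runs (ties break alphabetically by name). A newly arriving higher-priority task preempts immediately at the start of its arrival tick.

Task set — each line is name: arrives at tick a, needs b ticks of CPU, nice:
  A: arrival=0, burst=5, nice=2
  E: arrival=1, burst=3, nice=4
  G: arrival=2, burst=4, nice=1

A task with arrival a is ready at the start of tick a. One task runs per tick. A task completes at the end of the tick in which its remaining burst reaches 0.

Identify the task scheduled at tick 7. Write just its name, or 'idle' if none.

t=0: ready={A} → run A
t=1: ready={A,E} → run A
t=2: ready={A,E,G} → run G
t=3: ready={A,E,G} → run G
t=4: ready={A,E,G} → run G
t=5: ready={A,E,G} → run G
t=6: ready={A,E} → run A
t=7: ready={A,E} → run A
t=8: ready={A,E} → run A
t=9: ready={E} → run E
t=10: ready={E} → run E
t=11: ready={E} → run E
t=12: (idle)
t=13: (idle)

running at tick 7 = A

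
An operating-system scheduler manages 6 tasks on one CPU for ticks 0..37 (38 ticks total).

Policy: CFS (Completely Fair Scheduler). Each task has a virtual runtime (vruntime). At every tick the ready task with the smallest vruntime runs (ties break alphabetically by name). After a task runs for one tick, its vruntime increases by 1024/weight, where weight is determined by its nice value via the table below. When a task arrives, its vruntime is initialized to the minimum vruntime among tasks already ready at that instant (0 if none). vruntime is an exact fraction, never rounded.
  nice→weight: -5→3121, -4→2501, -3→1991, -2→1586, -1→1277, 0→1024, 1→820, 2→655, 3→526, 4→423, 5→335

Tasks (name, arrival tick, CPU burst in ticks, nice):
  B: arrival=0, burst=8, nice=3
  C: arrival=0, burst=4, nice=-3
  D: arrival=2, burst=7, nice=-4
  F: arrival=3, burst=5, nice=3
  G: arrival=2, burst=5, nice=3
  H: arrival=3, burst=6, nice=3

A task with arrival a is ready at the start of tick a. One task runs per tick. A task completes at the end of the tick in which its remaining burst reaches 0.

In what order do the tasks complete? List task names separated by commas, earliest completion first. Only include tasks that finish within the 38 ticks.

t=0: vr[B=0 C=0] → run B
t=1: vr[B=512/263 C=0] → run C
t=2: vr[B=512/263 C=1024/1991 D=1024/1991 G=1024/1991] → run C
t=3: vr[B=512/263 C=2048/1991 D=1024/1991 F=1024/1991 G=1024/1991 H=1024/1991] → run D
t=4: vr[B=512/263 C=2048/1991 D=4599808/4979491 F=1024/1991 G=1024/1991 H=1024/1991] → run F
t=5: vr[B=512/263 C=2048/1991 D=4599808/4979491 F=1288704/523633 G=1024/1991 H=1024/1991] → run G
t=6: vr[B=512/263 C=2048/1991 D=4599808/4979491 F=1288704/523633 G=1288704/523633 H=1024/1991] → run H
t=7: vr[B=512/263 C=2048/1991 D=4599808/4979491 F=1288704/523633 G=1288704/523633 H=1288704/523633] → run D
t=8: vr[B=512/263 C=2048/1991 D=6638592/4979491 F=1288704/523633 G=1288704/523633 H=1288704/523633] → run C
t=9: vr[B=512/263 C=3072/1991 D=6638592/4979491 F=1288704/523633 G=1288704/523633 H=1288704/523633] → run D
t=10: vr[B=512/263 C=3072/1991 D=8677376/4979491 F=1288704/523633 G=1288704/523633 H=1288704/523633] → run C
t=11: vr[B=512/263 D=8677376/4979491 F=1288704/523633 G=1288704/523633 H=1288704/523633] → run D
t=12: vr[B=512/263 D=10716160/4979491 F=1288704/523633 G=1288704/523633 H=1288704/523633] → run B
t=13: vr[B=1024/263 D=10716160/4979491 F=1288704/523633 G=1288704/523633 H=1288704/523633] → run D
t=14: vr[B=1024/263 D=12754944/4979491 F=1288704/523633 G=1288704/523633 H=1288704/523633] → run F
t=15: vr[B=1024/263 D=12754944/4979491 F=2308096/523633 G=1288704/523633 H=1288704/523633] → run G
t=16: vr[B=1024/263 D=12754944/4979491 F=2308096/523633 G=2308096/523633 H=1288704/523633] → run H
t=17: vr[B=1024/263 D=12754944/4979491 F=2308096/523633 G=2308096/523633 H=2308096/523633] → run D
t=18: vr[B=1024/263 D=14793728/4979491 F=2308096/523633 G=2308096/523633 H=2308096/523633] → run D
t=19: vr[B=1024/263 F=2308096/523633 G=2308096/523633 H=2308096/523633] → run B
t=20: vr[B=1536/263 F=2308096/523633 G=2308096/523633 H=2308096/523633] → run F
t=21: vr[B=1536/263 F=3327488/523633 G=2308096/523633 H=2308096/523633] → run G
t=22: vr[B=1536/263 F=3327488/523633 G=3327488/523633 H=2308096/523633] → run H
t=23: vr[B=1536/263 F=3327488/523633 G=3327488/523633 H=3327488/523633] → run B
t=24: vr[B=2048/263 F=3327488/523633 G=3327488/523633 H=3327488/523633] → run F
t=25: vr[B=2048/263 F=4346880/523633 G=3327488/523633 H=3327488/523633] → run G
t=26: vr[B=2048/263 F=4346880/523633 G=4346880/523633 H=3327488/523633] → run H
t=27: vr[B=2048/263 F=4346880/523633 G=4346880/523633 H=4346880/523633] → run B
t=28: vr[B=2560/263 F=4346880/523633 G=4346880/523633 H=4346880/523633] → run F
t=29: vr[B=2560/263 G=4346880/523633 H=4346880/523633] → run G
t=30: vr[B=2560/263 H=4346880/523633] → run H
t=31: vr[B=2560/263 H=5366272/523633] → run B
t=32: vr[B=3072/263 H=5366272/523633] → run H
t=33: vr[B=3072/263] → run B
t=34: vr[B=3584/263] → run B
t=35: (idle)
t=36: (idle)
t=37: (idle)

completion order = C, D, F, G, H, B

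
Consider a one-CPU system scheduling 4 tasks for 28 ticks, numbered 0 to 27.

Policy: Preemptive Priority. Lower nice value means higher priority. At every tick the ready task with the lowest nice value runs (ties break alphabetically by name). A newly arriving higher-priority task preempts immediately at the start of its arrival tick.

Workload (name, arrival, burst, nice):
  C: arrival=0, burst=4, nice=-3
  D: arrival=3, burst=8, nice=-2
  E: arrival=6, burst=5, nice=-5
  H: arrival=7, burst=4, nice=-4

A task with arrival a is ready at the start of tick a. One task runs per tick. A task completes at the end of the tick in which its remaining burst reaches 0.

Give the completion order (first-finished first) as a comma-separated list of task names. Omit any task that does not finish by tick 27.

t=0: ready={C} → run C
t=1: ready={C} → run C
t=2: ready={C} → run C
t=3: ready={C,D} → run C
t=4: ready={D} → run D
t=5: ready={D} → run D
t=6: ready={D,E} → run E
t=7: ready={D,E,H} → run E
t=8: ready={D,E,H} → run E
t=9: ready={D,E,H} → run E
t=10: ready={D,E,H} → run E
t=11: ready={D,H} → run H
t=12: ready={D,H} → run H
t=13: ready={D,H} → run H
t=14: ready={D,H} → run H
t=15: ready={D} → run D
t=16: ready={D} → run D
t=17: ready={D} → run D
t=18: ready={D} → run D
t=19: ready={D} → run D
t=20: ready={D} → run D
t=21: (idle)
t=22: (idle)
t=23: (idle)
t=24: (idle)
t=25: (idle)
t=26: (idle)
t=27: (idle)

completion order = C, E, H, D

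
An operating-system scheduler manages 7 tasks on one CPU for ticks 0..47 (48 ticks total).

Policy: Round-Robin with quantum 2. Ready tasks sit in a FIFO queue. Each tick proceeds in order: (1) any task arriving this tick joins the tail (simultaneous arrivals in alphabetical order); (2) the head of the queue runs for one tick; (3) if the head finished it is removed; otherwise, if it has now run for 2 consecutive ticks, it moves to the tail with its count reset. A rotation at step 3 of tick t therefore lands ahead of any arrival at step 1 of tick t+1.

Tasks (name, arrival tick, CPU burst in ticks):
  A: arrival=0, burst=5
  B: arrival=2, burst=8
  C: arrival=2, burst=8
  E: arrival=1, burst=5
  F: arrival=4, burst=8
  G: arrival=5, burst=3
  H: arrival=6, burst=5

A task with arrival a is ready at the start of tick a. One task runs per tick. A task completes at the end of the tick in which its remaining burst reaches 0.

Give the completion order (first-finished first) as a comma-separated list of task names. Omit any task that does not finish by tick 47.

completion order = A, E, G, H, B, C, F

t=0: queue=[A] q_used=0 → run A
t=1: queue=[A,E] q_used=1 → run A
t=2: queue=[E,A,B,C] q_used=0 → run E
t=3: queue=[E,A,B,C] q_used=1 → run E
t=4: queue=[A,B,C,E,F] q_used=0 → run A
t=5: queue=[A,B,C,E,F,G] q_used=1 → run A
t=6: queue=[B,C,E,F,G,A,H] q_used=0 → run B
t=7: queue=[B,C,E,F,G,A,H] q_used=1 → run B
t=8: queue=[C,E,F,G,A,H,B] q_used=0 → run C
t=9: queue=[C,E,F,G,A,H,B] q_used=1 → run C
t=10: queue=[E,F,G,A,H,B,C] q_used=0 → run E
t=11: queue=[E,F,G,A,H,B,C] q_used=1 → run E
t=12: queue=[F,G,A,H,B,C,E] q_used=0 → run F
t=13: queue=[F,G,A,H,B,C,E] q_used=1 → run F
t=14: queue=[G,A,H,B,C,E,F] q_used=0 → run G
t=15: queue=[G,A,H,B,C,E,F] q_used=1 → run G
t=16: queue=[A,H,B,C,E,F,G] q_used=0 → run A
t=17: queue=[H,B,C,E,F,G] q_used=0 → run H
t=18: queue=[H,B,C,E,F,G] q_used=1 → run H
t=19: queue=[B,C,E,F,G,H] q_used=0 → run B
t=20: queue=[B,C,E,F,G,H] q_used=1 → run B
t=21: queue=[C,E,F,G,H,B] q_used=0 → run C
t=22: queue=[C,E,F,G,H,B] q_used=1 → run C
t=23: queue=[E,F,G,H,B,C] q_used=0 → run E
t=24: queue=[F,G,H,B,C] q_used=0 → run F
t=25: queue=[F,G,H,B,C] q_used=1 → run F
t=26: queue=[G,H,B,C,F] q_used=0 → run G
t=27: queue=[H,B,C,F] q_used=0 → run H
t=28: queue=[H,B,C,F] q_used=1 → run H
t=29: queue=[B,C,F,H] q_used=0 → run B
t=30: queue=[B,C,F,H] q_used=1 → run B
t=31: queue=[C,F,H,B] q_used=0 → run C
t=32: queue=[C,F,H,B] q_used=1 → run C
t=33: queue=[F,H,B,C] q_used=0 → run F
t=34: queue=[F,H,B,C] q_used=1 → run F
t=35: queue=[H,B,C,F] q_used=0 → run H
t=36: queue=[B,C,F] q_used=0 → run B
t=37: queue=[B,C,F] q_used=1 → run B
t=38: queue=[C,F] q_used=0 → run C
t=39: queue=[C,F] q_used=1 → run C
t=40: queue=[F] q_used=0 → run F
t=41: queue=[F] q_used=1 → run F
t=42: (idle)
t=43: (idle)
t=44: (idle)
t=45: (idle)
t=46: (idle)
t=47: (idle)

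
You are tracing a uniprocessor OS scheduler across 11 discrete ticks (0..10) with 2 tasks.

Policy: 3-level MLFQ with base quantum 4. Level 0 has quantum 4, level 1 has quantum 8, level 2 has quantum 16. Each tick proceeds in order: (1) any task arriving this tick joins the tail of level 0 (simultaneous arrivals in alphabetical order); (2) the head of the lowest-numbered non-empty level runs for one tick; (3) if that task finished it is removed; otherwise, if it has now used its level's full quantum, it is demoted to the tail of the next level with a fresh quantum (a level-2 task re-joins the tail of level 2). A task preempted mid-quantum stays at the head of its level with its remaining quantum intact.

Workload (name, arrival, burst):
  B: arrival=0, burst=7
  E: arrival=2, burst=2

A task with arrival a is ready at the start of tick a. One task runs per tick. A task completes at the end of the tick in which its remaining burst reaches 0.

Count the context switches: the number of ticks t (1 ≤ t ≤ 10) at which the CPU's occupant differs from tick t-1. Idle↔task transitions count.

t=0: L0/L1/L2 = B/-/- → run B
t=1: L0/L1/L2 = B/-/- → run B
t=2: L0/L1/L2 = BE/-/- → run B
t=3: L0/L1/L2 = BE/-/- → run B
t=4: L0/L1/L2 = E/B/- → run E
t=5: L0/L1/L2 = E/B/- → run E
t=6: L0/L1/L2 = -/B/- → run B
t=7: L0/L1/L2 = -/B/- → run B
t=8: L0/L1/L2 = -/B/- → run B
t=9: (idle)
t=10: (idle)

context switches = 3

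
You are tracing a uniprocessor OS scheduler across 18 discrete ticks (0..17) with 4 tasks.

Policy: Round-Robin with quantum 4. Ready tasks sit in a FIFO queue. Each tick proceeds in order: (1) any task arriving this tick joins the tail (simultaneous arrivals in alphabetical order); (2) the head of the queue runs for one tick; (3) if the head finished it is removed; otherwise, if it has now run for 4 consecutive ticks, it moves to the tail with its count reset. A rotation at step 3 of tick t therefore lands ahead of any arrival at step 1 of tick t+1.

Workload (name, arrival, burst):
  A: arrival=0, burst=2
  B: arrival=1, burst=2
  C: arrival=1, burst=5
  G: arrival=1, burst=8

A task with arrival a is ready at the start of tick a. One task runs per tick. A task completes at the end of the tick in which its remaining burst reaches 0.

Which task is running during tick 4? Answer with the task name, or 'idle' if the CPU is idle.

t=0: queue=[A] q_used=0 → run A
t=1: queue=[A,B,C,G] q_used=1 → run A
t=2: queue=[B,C,G] q_used=0 → run B
t=3: queue=[B,C,G] q_used=1 → run B
t=4: queue=[C,G] q_used=0 → run C
t=5: queue=[C,G] q_used=1 → run C
t=6: queue=[C,G] q_used=2 → run C
t=7: queue=[C,G] q_used=3 → run C
t=8: queue=[G,C] q_used=0 → run G
t=9: queue=[G,C] q_used=1 → run G
t=10: queue=[G,C] q_used=2 → run G
t=11: queue=[G,C] q_used=3 → run G
t=12: queue=[C,G] q_used=0 → run C
t=13: queue=[G] q_used=0 → run G
t=14: queue=[G] q_used=1 → run G
t=15: queue=[G] q_used=2 → run G
t=16: queue=[G] q_used=3 → run G
t=17: (idle)

running at tick 4 = C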